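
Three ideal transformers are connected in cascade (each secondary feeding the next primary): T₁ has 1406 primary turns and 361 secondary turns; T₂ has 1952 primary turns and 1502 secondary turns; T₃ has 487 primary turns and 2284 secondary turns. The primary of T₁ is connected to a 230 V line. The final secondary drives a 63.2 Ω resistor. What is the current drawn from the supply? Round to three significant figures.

Secondary of T₁: V = 230.00 × 361/1406 = 59.054 V.
Secondary of T₂: V = 59.054 × 1502/1952 = 45.440 V.
Secondary of T₃: V = 45.440 × 2284/487 = 213.11 V.
I_load = 213.11/63.2 = 3.3720 A, so P_out = 213.11 × 3.3720 = 718.62 W.
All ideal ⇒ P_in = P_out, so I_supply = 718.62/230 = 3.12 A.

I_supply ≈ 3.12 A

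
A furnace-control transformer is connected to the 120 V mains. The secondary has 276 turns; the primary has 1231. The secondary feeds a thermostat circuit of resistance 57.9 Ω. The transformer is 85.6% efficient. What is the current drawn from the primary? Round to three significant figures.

I_p ≈ 0.122 A

V_s = 120 × 276/1231 = 26.905 V.
I_s = V_s/R = 26.905/57.9 = 0.46468 A.
P_out = V_s I_s = 26.905 × 0.46468 = 12.502 W.
P_in = P_out/η = 12.502/0.856 = 14.605 W.
I_p = P_in/V_p = 14.605/120 = 0.122 A.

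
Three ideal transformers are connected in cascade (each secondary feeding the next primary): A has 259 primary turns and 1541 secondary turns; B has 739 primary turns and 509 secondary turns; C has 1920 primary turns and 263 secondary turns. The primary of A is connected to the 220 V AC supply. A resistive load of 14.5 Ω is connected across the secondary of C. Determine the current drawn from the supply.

I_supply ≈ 4.78 A

Secondary of A: V = 220.00 × 1541/259 = 1309.0 V.
Secondary of B: V = 1309.0 × 509/739 = 901.57 V.
Secondary of C: V = 901.57 × 263/1920 = 123.50 V.
I_load = 123.50/14.5 = 8.5170 A, so P_out = 123.50 × 8.5170 = 1051.8 W.
All ideal ⇒ P_in = P_out, so I_supply = 1051.8/220 = 4.78 A.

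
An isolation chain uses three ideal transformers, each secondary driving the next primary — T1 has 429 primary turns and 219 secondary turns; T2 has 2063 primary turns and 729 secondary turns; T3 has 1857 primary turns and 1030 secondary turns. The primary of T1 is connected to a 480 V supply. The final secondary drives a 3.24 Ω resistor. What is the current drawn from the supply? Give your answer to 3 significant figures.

Secondary of T1: V = 480.00 × 219/429 = 245.03 V.
Secondary of T2: V = 245.03 × 729/2063 = 86.588 V.
Secondary of T3: V = 86.588 × 1030/1857 = 48.027 V.
I_load = 48.027/3.24 = 14.823 A, so P_out = 48.027 × 14.823 = 711.90 W.
All ideal ⇒ P_in = P_out, so I_supply = 711.90/480 = 1.48 A.

I_supply ≈ 1.48 A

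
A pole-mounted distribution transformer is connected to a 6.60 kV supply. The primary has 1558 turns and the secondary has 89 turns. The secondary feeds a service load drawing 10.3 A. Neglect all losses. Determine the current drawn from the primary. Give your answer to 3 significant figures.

For an ideal transformer I_p N_p = I_s N_s, so I_p = 10.3 × 89/1558 = 0.588 A.

I_p ≈ 0.588 A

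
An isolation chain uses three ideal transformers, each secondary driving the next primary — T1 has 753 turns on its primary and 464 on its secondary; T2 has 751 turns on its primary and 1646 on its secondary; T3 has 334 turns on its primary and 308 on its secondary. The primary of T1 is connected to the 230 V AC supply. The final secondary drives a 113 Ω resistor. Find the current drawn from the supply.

I_supply ≈ 3.16 A

After T1: V = 230.00 × 464/753 = 141.73 V.
After T2: V = 141.73 × 1646/751 = 310.63 V.
After T3: V = 310.63 × 308/334 = 286.45 V.
I_load = 286.45/113 = 2.5349 A, so P_out = 286.45 × 2.5349 = 726.13 W.
All ideal ⇒ P_in = P_out, so I_supply = 726.13/230 = 3.16 A.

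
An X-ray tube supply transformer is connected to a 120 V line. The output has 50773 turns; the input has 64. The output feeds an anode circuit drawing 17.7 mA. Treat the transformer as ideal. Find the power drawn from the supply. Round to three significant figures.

P ≈ 1690 W

I_in = I_out × N_out/N_in = 0.0177 × 50773/64 = 14.042 A.
P = V_in I_in = 120 × 14.042 = 1690 W.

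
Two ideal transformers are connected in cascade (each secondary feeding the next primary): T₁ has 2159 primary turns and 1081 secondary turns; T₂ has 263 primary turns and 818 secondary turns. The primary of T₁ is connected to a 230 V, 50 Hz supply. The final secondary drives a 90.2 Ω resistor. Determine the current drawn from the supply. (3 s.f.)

Secondary of T₁: V = 230.00 × 1081/2159 = 115.16 V.
Secondary of T₂: V = 115.16 × 818/263 = 358.18 V.
I_load = 358.18/90.2 = 3.9709 A, so P_out = 358.18 × 3.9709 = 1422.3 W.
All ideal ⇒ P_in = P_out, so I_supply = 1422.3/230 = 6.18 A.

I_supply ≈ 6.18 A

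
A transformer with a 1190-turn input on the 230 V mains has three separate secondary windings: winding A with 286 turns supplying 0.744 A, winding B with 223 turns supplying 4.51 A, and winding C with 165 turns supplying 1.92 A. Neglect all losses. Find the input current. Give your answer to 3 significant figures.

V_A = 230 × 286/1190 = 55.277 V; V_B = 230 × 223/1190 = 43.101 V; V_C = 230 × 165/1190 = 31.891 V.
P_out = V_A I_A + V_B I_B + V_C I_C = 55.277×0.744 + 43.101×4.51 + 31.891×1.92 = 41.126 + 194.38 + 61.230 = 296.74 W.
Ideal ⇒ P_in = P_out, so I_in = P_out/V_in = 296.74/230 = 1.29 A.

I_in ≈ 1.29 A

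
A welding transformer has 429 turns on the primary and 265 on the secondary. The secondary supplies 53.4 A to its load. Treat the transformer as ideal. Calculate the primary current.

I_p ≈ 33.0 A

For an ideal transformer I_p/I_s = N_s/N_p, so I_p = 53.4 × 265/429 = 33.0 A.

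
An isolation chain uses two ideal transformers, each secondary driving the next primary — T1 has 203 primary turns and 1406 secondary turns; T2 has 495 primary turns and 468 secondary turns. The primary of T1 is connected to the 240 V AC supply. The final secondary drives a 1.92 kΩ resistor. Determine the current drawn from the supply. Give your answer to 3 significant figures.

I_supply ≈ 5.36 A

After T1: V = 240.00 × 1406/203 = 1662.3 V.
After T2: V = 1662.3 × 468/495 = 1571.6 V.
I_load = 1571.6/1920 = 0.81854 A, so P_out = 1571.6 × 0.81854 = 1286.4 W.
All ideal ⇒ P_in = P_out, so I_supply = 1286.4/240 = 5.36 A.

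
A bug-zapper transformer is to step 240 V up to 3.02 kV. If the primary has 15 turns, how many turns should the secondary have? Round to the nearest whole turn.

N_s = 189 turns

N_s/N_p = V_s/V_p, so N_s = 15 × 3020/240 = 188.8 ≈ 189 turns.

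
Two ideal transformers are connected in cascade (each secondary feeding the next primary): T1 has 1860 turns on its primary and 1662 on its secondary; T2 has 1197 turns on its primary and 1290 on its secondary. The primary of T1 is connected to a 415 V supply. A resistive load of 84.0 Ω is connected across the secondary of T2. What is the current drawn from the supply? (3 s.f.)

I_supply ≈ 4.58 A

Secondary of T1: V = 415.00 × 1662/1860 = 370.82 V.
Secondary of T2: V = 370.82 × 1290/1197 = 399.63 V.
I_load = 399.63/84.0 = 4.7575 A, so P_out = 399.63 × 4.7575 = 1901.3 W.
All ideal ⇒ P_in = P_out, so I_supply = 1901.3/415 = 4.58 A.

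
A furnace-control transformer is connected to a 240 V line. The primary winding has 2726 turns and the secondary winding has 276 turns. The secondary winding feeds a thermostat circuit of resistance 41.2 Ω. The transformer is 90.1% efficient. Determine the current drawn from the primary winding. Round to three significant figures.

I_p ≈ 0.0663 A

V_s = 240 × 276/2726 = 24.299 V.
I_s = V_s/R = 24.299/41.2 = 0.58979 A.
P_out = V_s I_s = 24.299 × 0.58979 = 14.332 W.
P_in = P_out/η = 14.332/0.901 = 15.906 W.
I_p = P_in/V_p = 15.906/240 = 0.0663 A.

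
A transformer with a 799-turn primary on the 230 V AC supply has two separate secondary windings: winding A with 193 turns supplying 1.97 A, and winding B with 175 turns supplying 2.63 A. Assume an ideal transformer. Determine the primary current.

V_A = 230 × 193/799 = 55.557 V; V_B = 230 × 175/799 = 50.375 V.
P_out = V_A I_A + V_B I_B = 55.557×1.97 + 50.375×2.63 = 109.45 + 132.49 = 241.93 W.
Ideal ⇒ P_in = P_out, so I_p = P_out/V_p = 241.93/230 = 1.05 A.

I_p ≈ 1.05 A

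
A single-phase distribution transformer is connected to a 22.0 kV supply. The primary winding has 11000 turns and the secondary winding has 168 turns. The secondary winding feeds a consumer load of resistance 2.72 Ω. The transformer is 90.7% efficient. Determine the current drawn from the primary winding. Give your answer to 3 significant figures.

I_p ≈ 2.08 A

V_s = 22000 × 168/11000 = 336.00 V.
I_s = V_s/R = 336.00/2.72 = 123.53 A.
P_out = V_s I_s = 336.00 × 123.53 = 41506 W.
P_in = P_out/η = 41506/0.907 = 45762 W.
I_p = P_in/V_p = 45762/22000 = 2.08 A.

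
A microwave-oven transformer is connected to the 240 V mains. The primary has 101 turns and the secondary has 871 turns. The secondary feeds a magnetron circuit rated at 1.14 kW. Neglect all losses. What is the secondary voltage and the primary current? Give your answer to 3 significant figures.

V_s = V_p × N_s/N_p = 240 × 871/101 = 2069.7 V.
I_s = P/V_s = 1140/2069.7 = 0.55080 A.
I_p = I_s × N_s/N_p = 0.55080 × 871/101 = 4.75 A.

V_s ≈ 2070 V, I_p ≈ 4.75 A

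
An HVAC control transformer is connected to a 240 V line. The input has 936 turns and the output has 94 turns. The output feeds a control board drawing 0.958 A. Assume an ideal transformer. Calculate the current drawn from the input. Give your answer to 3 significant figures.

For an ideal transformer I_in N_in = I_out N_out, so I_in = 0.958 × 94/936 = 0.0962 A.

I_in ≈ 0.0962 A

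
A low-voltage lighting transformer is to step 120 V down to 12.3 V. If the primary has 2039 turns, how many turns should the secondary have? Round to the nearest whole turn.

N_s/N_p = V_s/V_p, so N_s = 2039 × 12.3/120 = 209.0 ≈ 209 turns.

N_s = 209 turns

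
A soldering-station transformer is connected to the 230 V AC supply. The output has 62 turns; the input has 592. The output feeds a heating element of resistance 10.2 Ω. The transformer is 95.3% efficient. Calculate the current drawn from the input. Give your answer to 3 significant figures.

V_out = 230 × 62/592 = 24.088 V.
I_out = V_out/R = 24.088/10.2 = 2.3616 A.
P_out = V_out I_out = 24.088 × 2.3616 = 56.885 W.
P_in = P_out/η = 56.885/0.953 = 59.690 W.
I_in = P_in/V_in = 59.690/230 = 0.260 A.

I_in ≈ 0.260 A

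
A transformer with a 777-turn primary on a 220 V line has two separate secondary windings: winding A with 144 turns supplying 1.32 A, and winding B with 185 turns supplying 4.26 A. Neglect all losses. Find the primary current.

V_A = 220 × 144/777 = 40.772 V; V_B = 220 × 185/777 = 52.381 V.
P_out = V_A I_A + V_B I_B = 40.772×1.32 + 52.381×4.26 = 53.819 + 223.14 = 276.96 W.
Ideal ⇒ P_in = P_out, so I_p = P_out/V_p = 276.96/220 = 1.26 A.

I_p ≈ 1.26 A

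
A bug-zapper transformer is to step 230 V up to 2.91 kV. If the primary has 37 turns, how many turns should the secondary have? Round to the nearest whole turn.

N_s/N_p = V_s/V_p, so N_s = 37 × 2910/230 = 468.1 ≈ 468 turns.

N_s = 468 turns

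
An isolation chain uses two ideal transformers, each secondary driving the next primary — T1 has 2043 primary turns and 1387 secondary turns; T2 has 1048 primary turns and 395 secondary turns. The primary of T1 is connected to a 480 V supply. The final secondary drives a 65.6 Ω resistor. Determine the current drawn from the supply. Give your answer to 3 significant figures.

I_supply ≈ 0.479 A

Secondary of T1: V = 480.00 × 1387/2043 = 325.87 V.
Secondary of T2: V = 325.87 × 395/1048 = 122.82 V.
I_load = 122.82/65.6 = 1.8723 A, so P_out = 122.82 × 1.8723 = 229.97 W.
All ideal ⇒ P_in = P_out, so I_supply = 229.97/480 = 0.479 A.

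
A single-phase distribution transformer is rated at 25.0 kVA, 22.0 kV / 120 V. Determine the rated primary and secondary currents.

I_p = S/V_p = 25000/22000 = 1.14 A.
I_s = S/V_s = 25000/120 = 208 A.

I_p ≈ 1.14 A, I_s ≈ 208 A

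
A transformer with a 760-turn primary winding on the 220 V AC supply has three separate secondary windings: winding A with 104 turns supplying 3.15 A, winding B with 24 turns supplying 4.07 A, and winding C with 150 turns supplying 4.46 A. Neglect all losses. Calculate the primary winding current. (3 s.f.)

V_A = 220 × 104/760 = 30.105 V; V_B = 220 × 24/760 = 6.9474 V; V_C = 220 × 150/760 = 43.421 V.
P_out = V_A I_A + V_B I_B + V_C I_C = 30.105×3.15 + 6.9474×4.07 + 43.421×4.46 = 94.832 + 28.276 + 193.66 = 316.77 W.
Ideal ⇒ P_in = P_out, so I_p = P_out/V_p = 316.77/220 = 1.44 A.

I_p ≈ 1.44 A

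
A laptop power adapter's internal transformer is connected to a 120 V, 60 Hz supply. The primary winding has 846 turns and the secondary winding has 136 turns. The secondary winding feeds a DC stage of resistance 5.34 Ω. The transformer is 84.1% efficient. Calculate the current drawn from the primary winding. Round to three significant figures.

V_s = 120 × 136/846 = 19.291 V.
I_s = V_s/R = 19.291/5.34 = 3.6125 A.
P_out = V_s I_s = 19.291 × 3.6125 = 69.688 W.
P_in = P_out/η = 69.688/0.841 = 82.863 W.
I_p = P_in/V_p = 82.863/120 = 0.691 A.

I_p ≈ 0.691 A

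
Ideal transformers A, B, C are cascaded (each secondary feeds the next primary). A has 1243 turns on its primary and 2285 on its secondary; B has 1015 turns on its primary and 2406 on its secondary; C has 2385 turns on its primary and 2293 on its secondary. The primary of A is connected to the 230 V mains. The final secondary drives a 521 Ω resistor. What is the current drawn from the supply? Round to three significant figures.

After A: V = 230.00 × 2285/1243 = 422.81 V.
After B: V = 422.81 × 2406/1015 = 1002.2 V.
After C: V = 1002.2 × 2293/2385 = 963.58 V.
I_load = 963.58/521 = 1.8495 A, so P_out = 963.58 × 1.8495 = 1782.1 W.
All ideal ⇒ P_in = P_out, so I_supply = 1782.1/230 = 7.75 A.

I_supply ≈ 7.75 A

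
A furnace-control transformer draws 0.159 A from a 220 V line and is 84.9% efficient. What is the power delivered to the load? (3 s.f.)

P_out ≈ 29.7 W

P_in = V_p I_p = 220 × 0.159 = 34.980 W.
P_out = η P_in = 0.849 × 34.980 = 29.7 W.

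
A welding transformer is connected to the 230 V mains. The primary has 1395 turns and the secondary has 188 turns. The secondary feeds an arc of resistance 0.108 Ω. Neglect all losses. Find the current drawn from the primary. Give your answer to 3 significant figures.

I_p ≈ 38.7 A

V_s = V_p × N_s/N_p = 230 × 188/1395 = 30.996 V.
I_s = V_s/R = 30.996/0.108 = 287.00 A.
For an ideal transformer I_p N_p = I_s N_s, so I_p = 287.00 × 188/1395 = 38.7 A.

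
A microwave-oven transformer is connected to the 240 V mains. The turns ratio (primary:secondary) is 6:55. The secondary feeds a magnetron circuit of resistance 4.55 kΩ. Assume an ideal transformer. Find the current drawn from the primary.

V_s = V_p × N_s/N_p = 240 × 55/6 = 2200.0 V.
I_s = V_s/R = 2200.0/4550 = 0.48352 A.
For an ideal transformer I_p N_p = I_s N_s, so I_p = 0.48352 × 55/6 = 4.43 A.

I_p ≈ 4.43 A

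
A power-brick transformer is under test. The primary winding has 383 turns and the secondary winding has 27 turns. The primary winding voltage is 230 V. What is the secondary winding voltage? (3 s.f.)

V_s ≈ 16.2 V

V_s/V_p = N_s/N_p, so V_s = 230 × 27/383 = 16.2 V.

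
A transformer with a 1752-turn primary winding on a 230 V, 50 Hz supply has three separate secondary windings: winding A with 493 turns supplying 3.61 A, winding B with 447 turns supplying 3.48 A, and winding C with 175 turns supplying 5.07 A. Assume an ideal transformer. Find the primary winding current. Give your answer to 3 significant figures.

V_A = 230 × 493/1752 = 64.720 V; V_B = 230 × 447/1752 = 58.682 V; V_C = 230 × 175/1752 = 22.974 V.
P_out = V_A I_A + V_B I_B + V_C I_C = 64.720×3.61 + 58.682×3.48 + 22.974×5.07 = 233.64 + 204.21 + 116.48 = 554.33 W.
Ideal ⇒ P_in = P_out, so I_p = P_out/V_p = 554.33/230 = 2.41 A.

I_p ≈ 2.41 A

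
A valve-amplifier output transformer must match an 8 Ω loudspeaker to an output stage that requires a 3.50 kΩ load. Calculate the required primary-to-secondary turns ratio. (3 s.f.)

N_p/N_s ≈ 20.9

Z_p/Z_s = (N_p/N_s)², so N_p/N_s = √(3500/8) = √438 = 20.9.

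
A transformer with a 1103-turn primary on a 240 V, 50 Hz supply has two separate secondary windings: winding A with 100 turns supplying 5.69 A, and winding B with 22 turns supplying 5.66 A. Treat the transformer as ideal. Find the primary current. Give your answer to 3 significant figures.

I_p ≈ 0.629 A

V_A = 240 × 100/1103 = 21.759 V; V_B = 240 × 22/1103 = 4.7869 V.
P_out = V_A I_A + V_B I_B = 21.759×5.69 + 4.7869×5.66 = 123.81 + 27.094 = 150.90 W.
Ideal ⇒ P_in = P_out, so I_p = P_out/V_p = 150.90/240 = 0.629 A.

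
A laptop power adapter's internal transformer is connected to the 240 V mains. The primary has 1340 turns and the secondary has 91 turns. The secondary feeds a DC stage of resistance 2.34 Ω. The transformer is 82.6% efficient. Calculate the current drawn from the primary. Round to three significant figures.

I_p ≈ 0.573 A

V_s = 240 × 91/1340 = 16.299 V.
I_s = V_s/R = 16.299/2.34 = 6.9652 A.
P_out = V_s I_s = 16.299 × 6.9652 = 113.52 W.
P_in = P_out/η = 113.52/0.826 = 137.44 W.
I_p = P_in/V_p = 137.44/240 = 0.573 A.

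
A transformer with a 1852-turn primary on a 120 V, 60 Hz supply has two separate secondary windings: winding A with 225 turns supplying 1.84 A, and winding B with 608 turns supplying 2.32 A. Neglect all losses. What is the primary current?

V_A = 120 × 225/1852 = 14.579 V; V_B = 120 × 608/1852 = 39.395 V.
P_out = V_A I_A + V_B I_B = 14.579×1.84 + 39.395×2.32 = 26.825 + 91.397 = 118.22 W.
Ideal ⇒ P_in = P_out, so I_p = P_out/V_p = 118.22/120 = 0.985 A.

I_p ≈ 0.985 A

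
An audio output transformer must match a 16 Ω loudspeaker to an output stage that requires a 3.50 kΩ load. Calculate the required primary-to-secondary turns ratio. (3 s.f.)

Z_p/Z_s = (N_p/N_s)², so N_p/N_s = √(3500/16) = √219 = 14.8.

N_p/N_s ≈ 14.8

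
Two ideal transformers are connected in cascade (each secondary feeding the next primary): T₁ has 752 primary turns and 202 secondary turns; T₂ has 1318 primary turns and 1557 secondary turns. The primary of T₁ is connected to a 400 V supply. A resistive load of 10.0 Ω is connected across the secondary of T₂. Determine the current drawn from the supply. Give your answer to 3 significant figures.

I_supply ≈ 4.03 A

After T₁: V = 400.00 × 202/752 = 107.45 V.
After T₂: V = 107.45 × 1557/1318 = 126.93 V.
I_load = 126.93/10.0 = 12.693 A, so P_out = 126.93 × 12.693 = 1611.1 W.
All ideal ⇒ P_in = P_out, so I_supply = 1611.1/400 = 4.03 A.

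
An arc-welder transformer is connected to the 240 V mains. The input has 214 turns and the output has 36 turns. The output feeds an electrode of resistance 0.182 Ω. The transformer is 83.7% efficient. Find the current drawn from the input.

V_out = 240 × 36/214 = 40.374 V.
I_out = V_out/R = 40.374/0.182 = 221.83 A.
P_out = V_out I_out = 40.374 × 221.83 = 8956.3 W.
P_in = P_out/η = 8956.3/0.837 = 10700 W.
I_in = P_in/V_in = 10700/240 = 44.6 A.

I_in ≈ 44.6 A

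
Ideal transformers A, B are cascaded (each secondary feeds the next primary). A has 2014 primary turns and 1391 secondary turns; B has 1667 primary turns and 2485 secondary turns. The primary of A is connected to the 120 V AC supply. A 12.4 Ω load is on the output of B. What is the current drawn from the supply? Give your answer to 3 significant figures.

I_supply ≈ 10.3 A

After A: V = 120.00 × 1391/2014 = 82.880 V.
After B: V = 82.880 × 2485/1667 = 123.55 V.
I_load = 123.55/12.4 = 9.9636 A, so P_out = 123.55 × 9.9636 = 1231.0 W.
All ideal ⇒ P_in = P_out, so I_supply = 1231.0/120 = 10.3 A.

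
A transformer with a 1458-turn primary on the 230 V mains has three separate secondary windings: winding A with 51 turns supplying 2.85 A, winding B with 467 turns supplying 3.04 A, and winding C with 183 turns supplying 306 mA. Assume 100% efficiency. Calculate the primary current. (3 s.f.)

V_A = 230 × 51/1458 = 8.0453 V; V_B = 230 × 467/1458 = 73.669 V; V_C = 230 × 183/1458 = 28.868 V.
P_out = V_A I_A + V_B I_B + V_C I_C = 8.0453×2.85 + 73.669×3.04 + 28.868×0.306 = 22.929 + 223.96 + 8.8337 = 255.72 W.
Ideal ⇒ P_in = P_out, so I_p = P_out/V_p = 255.72/230 = 1.11 A.

I_p ≈ 1.11 A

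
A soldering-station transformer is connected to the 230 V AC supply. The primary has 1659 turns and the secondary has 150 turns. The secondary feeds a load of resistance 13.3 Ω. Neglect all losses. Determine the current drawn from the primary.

I_p ≈ 0.141 A

V_s = V_p × N_s/N_p = 230 × 150/1659 = 20.796 V.
I_s = V_s/R = 20.796/13.3 = 1.5636 A.
For an ideal transformer I_p N_p = I_s N_s, so I_p = 1.5636 × 150/1659 = 0.141 A.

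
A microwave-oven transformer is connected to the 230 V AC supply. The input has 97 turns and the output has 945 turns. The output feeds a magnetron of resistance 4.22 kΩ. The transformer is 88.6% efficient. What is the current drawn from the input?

I_in ≈ 5.84 A

V_out = 230 × 945/97 = 2240.7 V.
I_out = V_out/R = 2240.7/4220 = 0.53098 A.
P_out = V_out I_out = 2240.7 × 0.53098 = 1189.8 W.
P_in = P_out/η = 1189.8/0.886 = 1342.9 W.
I_in = P_in/V_in = 1342.9/230 = 5.84 A.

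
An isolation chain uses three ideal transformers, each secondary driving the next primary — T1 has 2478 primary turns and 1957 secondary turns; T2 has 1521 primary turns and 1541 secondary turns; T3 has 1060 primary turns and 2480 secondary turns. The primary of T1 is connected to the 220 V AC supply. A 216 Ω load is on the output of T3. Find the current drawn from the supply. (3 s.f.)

I_supply ≈ 3.57 A

After T1: V = 220.00 × 1957/2478 = 173.74 V.
After T2: V = 173.74 × 1541/1521 = 176.03 V.
After T3: V = 176.03 × 2480/1060 = 411.84 V.
I_load = 411.84/216 = 1.9067 A, so P_out = 411.84 × 1.9067 = 785.25 W.
All ideal ⇒ P_in = P_out, so I_supply = 785.25/220 = 3.57 A.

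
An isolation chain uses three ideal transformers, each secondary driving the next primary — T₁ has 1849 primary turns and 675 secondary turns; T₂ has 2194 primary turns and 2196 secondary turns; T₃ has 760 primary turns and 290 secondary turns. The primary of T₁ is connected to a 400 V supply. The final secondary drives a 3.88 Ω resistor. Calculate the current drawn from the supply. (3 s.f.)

I_supply ≈ 2.00 A

Secondary of T₁: V = 400.00 × 675/1849 = 146.02 V.
Secondary of T₂: V = 146.02 × 2196/2194 = 146.16 V.
Secondary of T₃: V = 146.16 × 290/760 = 55.771 V.
I_load = 55.771/3.88 = 14.374 A, so P_out = 55.771 × 14.374 = 801.65 W.
All ideal ⇒ P_in = P_out, so I_supply = 801.65/400 = 2.00 A.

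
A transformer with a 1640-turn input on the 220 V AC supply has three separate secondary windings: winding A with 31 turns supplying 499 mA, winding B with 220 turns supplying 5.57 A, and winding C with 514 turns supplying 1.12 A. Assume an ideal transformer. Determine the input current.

I_in ≈ 1.11 A

V_A = 220 × 31/1640 = 4.1585 V; V_B = 220 × 220/1640 = 29.512 V; V_C = 220 × 514/1640 = 68.951 V.
P_out = V_A I_A + V_B I_B + V_C I_C = 4.1585×0.499 + 29.512×5.57 + 68.951×1.12 = 2.0751 + 164.38 + 77.225 = 243.68 W.
Ideal ⇒ P_in = P_out, so I_in = P_out/V_in = 243.68/220 = 1.11 A.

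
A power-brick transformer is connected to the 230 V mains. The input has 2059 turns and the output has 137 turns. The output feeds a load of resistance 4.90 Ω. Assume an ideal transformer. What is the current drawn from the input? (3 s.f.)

V_out = V_in × N_out/N_in = 230 × 137/2059 = 15.304 V.
I_out = V_out/R = 15.304/4.90 = 3.1232 A.
For an ideal transformer I_in N_in = I_out N_out, so I_in = 3.1232 × 137/2059 = 0.208 A.

I_in ≈ 0.208 A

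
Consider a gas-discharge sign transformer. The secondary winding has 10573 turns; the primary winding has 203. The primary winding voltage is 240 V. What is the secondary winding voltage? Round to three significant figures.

V_s/V_p = N_s/N_p, so V_s = 240 × 10573/203 = 12500 V.

V_s ≈ 12500 V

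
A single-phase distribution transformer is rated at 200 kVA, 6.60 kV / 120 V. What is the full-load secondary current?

I_s ≈ 1670 A

I_s = S/V_s = 200000/120 = 1670 A.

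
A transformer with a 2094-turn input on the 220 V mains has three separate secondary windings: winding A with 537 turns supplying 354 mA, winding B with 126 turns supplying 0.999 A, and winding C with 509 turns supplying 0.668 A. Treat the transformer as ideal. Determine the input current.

V_A = 220 × 537/2094 = 56.418 V; V_B = 220 × 126/2094 = 13.238 V; V_C = 220 × 509/2094 = 53.477 V.
P_out = V_A I_A + V_B I_B + V_C I_C = 56.418×0.354 + 13.238×0.999 + 53.477×0.668 = 19.972 + 13.225 + 35.722 = 68.919 W.
Ideal ⇒ P_in = P_out, so I_in = P_out/V_in = 68.919/220 = 0.313 A.

I_in ≈ 0.313 A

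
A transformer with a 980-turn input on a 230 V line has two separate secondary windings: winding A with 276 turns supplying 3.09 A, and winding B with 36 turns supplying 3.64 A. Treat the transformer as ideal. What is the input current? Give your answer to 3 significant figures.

I_in ≈ 1.00 A

V_A = 230 × 276/980 = 64.776 V; V_B = 230 × 36/980 = 8.4490 V.
P_out = V_A I_A + V_B I_B = 64.776×3.09 + 8.4490×3.64 = 200.16 + 30.754 = 230.91 W.
Ideal ⇒ P_in = P_out, so I_in = P_out/V_in = 230.91/230 = 1.00 A.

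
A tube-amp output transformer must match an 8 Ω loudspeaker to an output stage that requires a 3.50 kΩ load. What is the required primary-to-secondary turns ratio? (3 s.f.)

Z_p/Z_s = (N_p/N_s)², so N_p/N_s = √(3500/8) = √438 = 20.9.

N_p/N_s ≈ 20.9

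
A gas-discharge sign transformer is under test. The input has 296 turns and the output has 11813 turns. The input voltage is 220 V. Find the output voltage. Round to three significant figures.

V_out ≈ 8780 V

V_out/V_in = N_out/N_in, so V_out = 220 × 11813/296 = 8780 V.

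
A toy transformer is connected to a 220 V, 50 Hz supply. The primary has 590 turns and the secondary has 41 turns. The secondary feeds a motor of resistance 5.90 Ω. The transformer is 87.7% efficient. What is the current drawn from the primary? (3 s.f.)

V_s = 220 × 41/590 = 15.288 V.
I_s = V_s/R = 15.288/5.90 = 2.5912 A.
P_out = V_s I_s = 15.288 × 2.5912 = 39.615 W.
P_in = P_out/η = 39.615/0.877 = 45.171 W.
I_p = P_in/V_p = 45.171/220 = 0.205 A.

I_p ≈ 0.205 A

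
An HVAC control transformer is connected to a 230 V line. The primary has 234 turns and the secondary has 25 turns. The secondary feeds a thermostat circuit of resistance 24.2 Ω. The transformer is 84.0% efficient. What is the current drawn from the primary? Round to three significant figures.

I_p ≈ 0.129 A

V_s = 230 × 25/234 = 24.573 V.
I_s = V_s/R = 24.573/24.2 = 1.0154 A.
P_out = V_s I_s = 24.573 × 1.0154 = 24.951 W.
P_in = P_out/η = 24.951/0.840 = 29.704 W.
I_p = P_in/V_p = 29.704/230 = 0.129 A.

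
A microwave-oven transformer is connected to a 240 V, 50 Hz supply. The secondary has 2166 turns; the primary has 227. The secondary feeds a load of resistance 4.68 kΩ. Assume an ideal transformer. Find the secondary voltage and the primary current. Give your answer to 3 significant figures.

V_s ≈ 2290 V, I_p ≈ 4.67 A

V_s = V_p × N_s/N_p = 240 × 2166/227 = 2290.0 V.
I_s = V_s/R = 2290.0/4680 = 0.48933 A.
I_p = I_s × N_s/N_p = 0.48933 × 2166/227 = 4.67 A.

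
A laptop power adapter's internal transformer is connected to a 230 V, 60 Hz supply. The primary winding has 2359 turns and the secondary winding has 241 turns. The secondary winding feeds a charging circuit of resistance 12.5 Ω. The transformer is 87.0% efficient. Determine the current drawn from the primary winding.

I_p ≈ 0.221 A

V_s = 230 × 241/2359 = 23.497 V.
I_s = V_s/R = 23.497/12.5 = 1.8798 A.
P_out = V_s I_s = 23.497 × 1.8798 = 44.170 W.
P_in = P_out/η = 44.170/0.870 = 50.770 W.
I_p = P_in/V_p = 50.770/230 = 0.221 A.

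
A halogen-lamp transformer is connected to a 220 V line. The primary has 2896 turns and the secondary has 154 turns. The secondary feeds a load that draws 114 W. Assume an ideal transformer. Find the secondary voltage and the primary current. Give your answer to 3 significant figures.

V_s ≈ 11.7 V, I_p ≈ 0.518 A

V_s = V_p × N_s/N_p = 220 × 154/2896 = 11.699 V.
I_s = P/V_s = 114/11.699 = 9.7445 A.
I_p = I_s × N_s/N_p = 9.7445 × 154/2896 = 0.518 A.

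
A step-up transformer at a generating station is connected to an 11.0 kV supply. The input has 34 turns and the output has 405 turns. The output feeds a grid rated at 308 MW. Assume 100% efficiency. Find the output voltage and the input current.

V_out = V_in × N_out/N_in = 11000 × 405/34 = 131030 V.
I_out = P/V_out = 3.08×10^8/131030 = 2350.6 A.
I_in = I_out × N_out/N_in = 2350.6 × 405/34 = 28000 A.

V_out ≈ 131000 V, I_in ≈ 28000 A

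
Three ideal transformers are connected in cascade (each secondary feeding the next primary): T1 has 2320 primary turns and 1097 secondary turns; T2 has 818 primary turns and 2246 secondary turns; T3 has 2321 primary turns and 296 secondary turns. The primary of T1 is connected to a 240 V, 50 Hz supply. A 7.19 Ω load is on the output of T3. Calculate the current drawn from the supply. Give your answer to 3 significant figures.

Secondary of T1: V = 240.00 × 1097/2320 = 113.48 V.
Secondary of T2: V = 113.48 × 2246/818 = 311.59 V.
Secondary of T3: V = 311.59 × 296/2321 = 39.738 V.
I_load = 39.738/7.19 = 5.5268 A, so P_out = 39.738 × 5.5268 = 219.62 W.
All ideal ⇒ P_in = P_out, so I_supply = 219.62/240 = 0.915 A.

I_supply ≈ 0.915 A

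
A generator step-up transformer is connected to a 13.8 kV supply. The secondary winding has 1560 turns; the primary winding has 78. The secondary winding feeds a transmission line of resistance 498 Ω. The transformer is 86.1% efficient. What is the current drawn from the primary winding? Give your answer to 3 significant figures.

I_p ≈ 12900 A

V_s = 13800 × 1560/78 = 276000 V.
I_s = V_s/R = 276000/498 = 554.22 A.
P_out = V_s I_s = 276000 × 554.22 = 1.5296×10^8 W.
P_in = P_out/η = 1.5296×10^8/0.861 = 1.7766×10^8 W.
I_p = P_in/V_p = 1.7766×10^8/13800 = 12900 A.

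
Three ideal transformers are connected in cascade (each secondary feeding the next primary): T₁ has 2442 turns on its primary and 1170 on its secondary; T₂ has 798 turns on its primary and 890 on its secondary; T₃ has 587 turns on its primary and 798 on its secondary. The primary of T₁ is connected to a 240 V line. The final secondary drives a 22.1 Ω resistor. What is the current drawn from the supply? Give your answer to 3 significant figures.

After T₁: V = 240.00 × 1170/2442 = 114.99 V.
After T₂: V = 114.99 × 890/798 = 128.24 V.
After T₃: V = 128.24 × 798/587 = 174.34 V.
I_load = 174.34/22.1 = 7.8888 A, so P_out = 174.34 × 7.8888 = 1375.4 W.
All ideal ⇒ P_in = P_out, so I_supply = 1375.4/240 = 5.73 A.

I_supply ≈ 5.73 A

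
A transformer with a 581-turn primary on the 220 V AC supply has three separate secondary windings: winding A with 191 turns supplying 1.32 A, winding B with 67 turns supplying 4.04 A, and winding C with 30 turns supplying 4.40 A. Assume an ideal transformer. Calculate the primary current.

I_p ≈ 1.13 A

V_A = 220 × 191/581 = 72.324 V; V_B = 220 × 67/581 = 25.370 V; V_C = 220 × 30/581 = 11.360 V.
P_out = V_A I_A + V_B I_B + V_C I_C = 72.324×1.32 + 25.370×4.04 + 11.360×4.40 = 95.467 + 102.50 + 49.983 = 247.94 W.
Ideal ⇒ P_in = P_out, so I_p = P_out/V_p = 247.94/220 = 1.13 A.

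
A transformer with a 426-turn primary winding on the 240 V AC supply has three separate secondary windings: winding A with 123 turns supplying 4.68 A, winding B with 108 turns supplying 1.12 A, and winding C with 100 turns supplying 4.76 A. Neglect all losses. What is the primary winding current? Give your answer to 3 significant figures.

V_A = 240 × 123/426 = 69.296 V; V_B = 240 × 108/426 = 60.845 V; V_C = 240 × 100/426 = 56.338 V.
P_out = V_A I_A + V_B I_B + V_C I_C = 69.296×4.68 + 60.845×1.12 + 56.338×4.76 = 324.30 + 68.146 + 268.17 = 660.62 W.
Ideal ⇒ P_in = P_out, so I_p = P_out/V_p = 660.62/240 = 2.75 A.

I_p ≈ 2.75 A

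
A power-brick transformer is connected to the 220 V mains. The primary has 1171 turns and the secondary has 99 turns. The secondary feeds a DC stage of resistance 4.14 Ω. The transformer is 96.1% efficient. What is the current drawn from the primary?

I_p ≈ 0.395 A

V_s = 220 × 99/1171 = 18.599 V.
I_s = V_s/R = 18.599/4.14 = 4.4926 A.
P_out = V_s I_s = 18.599 × 4.4926 = 83.561 W.
P_in = P_out/η = 83.561/0.961 = 86.952 W.
I_p = P_in/V_p = 86.952/220 = 0.395 A.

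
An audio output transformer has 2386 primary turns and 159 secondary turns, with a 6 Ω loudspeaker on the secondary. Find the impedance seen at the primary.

Z_p ≈ 1350 Ω

Z_p = (N_p/N_s)² × Z_s = (2386/159)² × 6 = 1350 Ω.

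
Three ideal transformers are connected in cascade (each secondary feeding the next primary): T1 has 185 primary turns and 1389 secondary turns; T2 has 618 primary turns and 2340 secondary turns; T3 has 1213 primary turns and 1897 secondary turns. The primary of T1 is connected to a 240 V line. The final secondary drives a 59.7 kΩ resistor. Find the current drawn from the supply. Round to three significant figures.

I_supply ≈ 7.95 A

After T1: V = 240.00 × 1389/185 = 1801.9 V.
After T2: V = 1801.9 × 2340/618 = 6822.9 V.
After T3: V = 6822.9 × 1897/1213 = 10670 V.
I_load = 10670/59700 = 0.17873 A, so P_out = 10670 × 0.17873 = 1907.1 W.
All ideal ⇒ P_in = P_out, so I_supply = 1907.1/240 = 7.95 A.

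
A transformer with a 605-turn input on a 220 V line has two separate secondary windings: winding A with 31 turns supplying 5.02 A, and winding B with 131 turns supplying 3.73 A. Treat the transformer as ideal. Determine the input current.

I_in ≈ 1.06 A

V_A = 220 × 31/605 = 11.273 V; V_B = 220 × 131/605 = 47.636 V.
P_out = V_A I_A + V_B I_B = 11.273×5.02 + 47.636×3.73 = 56.589 + 177.68 = 234.27 W.
Ideal ⇒ P_in = P_out, so I_in = P_out/V_in = 234.27/220 = 1.06 A.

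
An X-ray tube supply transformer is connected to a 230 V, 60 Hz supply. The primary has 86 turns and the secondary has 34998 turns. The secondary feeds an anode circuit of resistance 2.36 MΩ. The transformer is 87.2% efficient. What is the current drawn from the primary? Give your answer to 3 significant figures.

I_p ≈ 18.5 A

V_s = 230 × 34998/86 = 93599 V.
I_s = V_s/R = 93599/(2.36×10^6) = 0.039661 A.
P_out = V_s I_s = 93599 × 0.039661 = 3712.2 W.
P_in = P_out/η = 3712.2/0.872 = 4257.1 W.
I_p = P_in/V_p = 4257.1/230 = 18.5 A.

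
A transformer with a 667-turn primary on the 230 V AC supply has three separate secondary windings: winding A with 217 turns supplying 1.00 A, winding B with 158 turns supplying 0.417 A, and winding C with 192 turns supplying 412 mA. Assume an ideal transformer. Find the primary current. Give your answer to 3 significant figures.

I_p ≈ 0.543 A

V_A = 230 × 217/667 = 74.828 V; V_B = 230 × 158/667 = 54.483 V; V_C = 230 × 192/667 = 66.207 V.
P_out = V_A I_A + V_B I_B + V_C I_C = 74.828×1.00 + 54.483×0.417 + 66.207×0.412 = 74.828 + 22.719 + 27.277 = 124.82 W.
Ideal ⇒ P_in = P_out, so I_p = P_out/V_p = 124.82/230 = 0.543 A.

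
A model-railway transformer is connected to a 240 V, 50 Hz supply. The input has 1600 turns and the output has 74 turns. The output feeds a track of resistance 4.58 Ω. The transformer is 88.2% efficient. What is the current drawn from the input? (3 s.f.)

I_in ≈ 0.127 A

V_out = 240 × 74/1600 = 11.100 V.
I_out = V_out/R = 11.100/4.58 = 2.4236 A.
P_out = V_out I_out = 11.100 × 2.4236 = 26.902 W.
P_in = P_out/η = 26.902/0.882 = 30.501 W.
I_in = P_in/V_in = 30.501/240 = 0.127 A.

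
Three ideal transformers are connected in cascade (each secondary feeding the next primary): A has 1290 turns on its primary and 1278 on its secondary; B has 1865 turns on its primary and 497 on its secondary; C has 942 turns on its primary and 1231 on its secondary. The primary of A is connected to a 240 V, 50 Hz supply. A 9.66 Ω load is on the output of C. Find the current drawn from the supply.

After A: V = 240.00 × 1278/1290 = 237.77 V.
After B: V = 237.77 × 497/1865 = 63.362 V.
After C: V = 63.362 × 1231/942 = 82.801 V.
I_load = 82.801/9.66 = 8.5716 A, so P_out = 82.801 × 8.5716 = 709.74 W.
All ideal ⇒ P_in = P_out, so I_supply = 709.74/240 = 2.96 A.

I_supply ≈ 2.96 A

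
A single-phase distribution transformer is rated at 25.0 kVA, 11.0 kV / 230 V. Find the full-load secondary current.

I_s ≈ 109 A

I_s = S/V_s = 25000/230 = 109 A.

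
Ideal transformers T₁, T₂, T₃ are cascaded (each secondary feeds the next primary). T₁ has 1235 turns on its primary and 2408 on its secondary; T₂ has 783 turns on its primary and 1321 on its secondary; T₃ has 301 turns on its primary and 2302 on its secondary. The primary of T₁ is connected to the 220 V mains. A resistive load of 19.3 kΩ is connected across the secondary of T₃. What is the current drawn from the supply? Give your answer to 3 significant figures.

After T₁: V = 220.00 × 2408/1235 = 428.96 V.
After T₂: V = 428.96 × 1321/783 = 723.69 V.
After T₃: V = 723.69 × 2302/301 = 5534.7 V.
I_load = 5534.7/19300 = 0.28677 A, so P_out = 5534.7 × 0.28677 = 1587.2 W.
All ideal ⇒ P_in = P_out, so I_supply = 1587.2/220 = 7.21 A.

I_supply ≈ 7.21 A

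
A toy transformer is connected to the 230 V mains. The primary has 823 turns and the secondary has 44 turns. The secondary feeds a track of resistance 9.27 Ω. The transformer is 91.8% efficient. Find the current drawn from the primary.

I_p ≈ 0.0773 A

V_s = 230 × 44/823 = 12.296 V.
I_s = V_s/R = 12.296/9.27 = 1.3265 A.
P_out = V_s I_s = 12.296 × 1.3265 = 16.311 W.
P_in = P_out/η = 16.311/0.918 = 17.768 W.
I_p = P_in/V_p = 17.768/230 = 0.0773 A.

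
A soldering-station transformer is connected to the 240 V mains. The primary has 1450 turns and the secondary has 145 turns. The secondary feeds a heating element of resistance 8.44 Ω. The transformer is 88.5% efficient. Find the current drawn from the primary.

V_s = 240 × 145/1450 = 24.000 V.
I_s = V_s/R = 24.000/8.44 = 2.8436 A.
P_out = V_s I_s = 24.000 × 2.8436 = 68.246 W.
P_in = P_out/η = 68.246/0.885 = 77.115 W.
I_p = P_in/V_p = 77.115/240 = 0.321 A.

I_p ≈ 0.321 A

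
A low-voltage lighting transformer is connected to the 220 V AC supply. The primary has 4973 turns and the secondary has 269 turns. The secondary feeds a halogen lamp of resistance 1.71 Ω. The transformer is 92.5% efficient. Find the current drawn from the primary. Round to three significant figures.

I_p ≈ 0.407 A

V_s = 220 × 269/4973 = 11.900 V.
I_s = V_s/R = 11.900/1.71 = 6.9592 A.
P_out = V_s I_s = 11.900 × 6.9592 = 82.817 W.
P_in = P_out/η = 82.817/0.925 = 89.531 W.
I_p = P_in/V_p = 89.531/220 = 0.407 A.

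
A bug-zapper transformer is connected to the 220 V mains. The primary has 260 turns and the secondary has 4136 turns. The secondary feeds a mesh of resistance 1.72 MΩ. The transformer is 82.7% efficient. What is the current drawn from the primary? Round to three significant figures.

I_p ≈ 0.0391 A

V_s = 220 × 4136/260 = 3499.7 V.
I_s = V_s/R = 3499.7/(1.72×10^6) = 0.0020347 A.
P_out = V_s I_s = 3499.7 × 0.0020347 = 7.1208 W.
P_in = P_out/η = 7.1208/0.827 = 8.6104 W.
I_p = P_in/V_p = 8.6104/220 = 0.0391 A.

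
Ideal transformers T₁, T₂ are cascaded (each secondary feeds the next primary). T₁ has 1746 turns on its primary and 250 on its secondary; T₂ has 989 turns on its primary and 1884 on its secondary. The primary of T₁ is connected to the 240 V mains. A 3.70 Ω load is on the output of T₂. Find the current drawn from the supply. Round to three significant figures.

I_supply ≈ 4.83 A

Secondary of T₁: V = 240.00 × 250/1746 = 34.364 V.
Secondary of T₂: V = 34.364 × 1884/989 = 65.462 V.
I_load = 65.462/3.70 = 17.693 A, so P_out = 65.462 × 17.693 = 1158.2 W.
All ideal ⇒ P_in = P_out, so I_supply = 1158.2/240 = 4.83 A.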